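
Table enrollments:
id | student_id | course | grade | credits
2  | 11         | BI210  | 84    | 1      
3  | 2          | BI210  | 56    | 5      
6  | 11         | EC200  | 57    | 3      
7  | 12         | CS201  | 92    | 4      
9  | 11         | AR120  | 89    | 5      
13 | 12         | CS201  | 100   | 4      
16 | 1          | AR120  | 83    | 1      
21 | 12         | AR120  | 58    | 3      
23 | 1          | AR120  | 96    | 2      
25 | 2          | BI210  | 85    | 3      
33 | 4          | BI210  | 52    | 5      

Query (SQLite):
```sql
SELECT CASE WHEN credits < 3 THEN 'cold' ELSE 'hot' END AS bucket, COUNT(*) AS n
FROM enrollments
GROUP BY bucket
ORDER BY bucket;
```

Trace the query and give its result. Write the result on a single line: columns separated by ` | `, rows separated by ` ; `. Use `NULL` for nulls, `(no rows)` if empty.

Bucket rows by credits < 3 → 'cold' else 'hot'; count each bucket.

cold | 3 ; hot | 8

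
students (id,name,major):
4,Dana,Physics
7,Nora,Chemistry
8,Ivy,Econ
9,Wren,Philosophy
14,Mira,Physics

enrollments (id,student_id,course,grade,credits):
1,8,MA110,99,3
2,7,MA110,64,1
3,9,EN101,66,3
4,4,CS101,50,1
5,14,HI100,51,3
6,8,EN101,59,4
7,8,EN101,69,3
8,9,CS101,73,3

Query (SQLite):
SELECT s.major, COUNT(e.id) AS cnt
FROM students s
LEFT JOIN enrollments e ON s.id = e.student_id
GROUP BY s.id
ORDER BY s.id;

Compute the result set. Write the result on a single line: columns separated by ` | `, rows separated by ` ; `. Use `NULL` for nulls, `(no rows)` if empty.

Physics | 1 ; Chemistry | 1 ; Econ | 3 ; Philosophy | 2 ; Physics | 1

LEFT JOIN keeps every students row; unmatched ones get NULL for enrollments columns.
Group by students.id and compute COUNT(e.id). COUNT(col) of an all-NULL group is 0.
  4: ids {4} → COUNT(e.id)=1
  7: ids {2} → COUNT(e.id)=1
  8: ids {1, 6, 7} → COUNT(e.id)=3
  9: ids {3, 8} → COUNT(e.id)=2
  14: ids {5} → COUNT(e.id)=1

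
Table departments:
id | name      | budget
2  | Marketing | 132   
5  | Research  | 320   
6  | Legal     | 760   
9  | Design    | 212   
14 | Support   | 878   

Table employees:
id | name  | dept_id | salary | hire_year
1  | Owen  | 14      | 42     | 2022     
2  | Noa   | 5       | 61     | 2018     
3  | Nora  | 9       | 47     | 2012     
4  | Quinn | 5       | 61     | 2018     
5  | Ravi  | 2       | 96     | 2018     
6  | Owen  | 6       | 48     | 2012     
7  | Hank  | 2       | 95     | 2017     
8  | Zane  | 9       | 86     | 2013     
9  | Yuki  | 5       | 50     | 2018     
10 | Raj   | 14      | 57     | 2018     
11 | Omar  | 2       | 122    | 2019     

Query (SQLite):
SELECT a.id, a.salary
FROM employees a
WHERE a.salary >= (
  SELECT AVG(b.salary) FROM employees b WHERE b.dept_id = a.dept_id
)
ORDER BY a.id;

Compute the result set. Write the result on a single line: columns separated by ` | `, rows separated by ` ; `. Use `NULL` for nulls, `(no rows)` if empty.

2 | 61 ; 4 | 61 ; 6 | 48 ; 8 | 86 ; 10 | 57 ; 11 | 122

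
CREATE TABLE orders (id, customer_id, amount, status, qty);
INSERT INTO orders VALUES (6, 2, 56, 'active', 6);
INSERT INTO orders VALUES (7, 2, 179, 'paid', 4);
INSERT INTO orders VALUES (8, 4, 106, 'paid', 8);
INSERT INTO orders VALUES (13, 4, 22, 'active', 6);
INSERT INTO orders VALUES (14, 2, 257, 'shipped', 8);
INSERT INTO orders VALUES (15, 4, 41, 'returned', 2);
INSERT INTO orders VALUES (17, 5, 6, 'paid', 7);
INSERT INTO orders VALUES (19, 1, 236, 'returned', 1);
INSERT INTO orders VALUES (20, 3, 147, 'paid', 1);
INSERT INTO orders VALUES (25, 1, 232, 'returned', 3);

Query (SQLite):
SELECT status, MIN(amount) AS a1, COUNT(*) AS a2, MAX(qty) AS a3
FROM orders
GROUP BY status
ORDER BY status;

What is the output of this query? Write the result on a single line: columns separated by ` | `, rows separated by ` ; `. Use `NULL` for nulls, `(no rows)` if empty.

Group orders by status.
Per group compute: MIN(amount), COUNT(*), MAX(qty).
  active: ids {6, 13} → MIN(amount)=22, COUNT(*)=2, MAX(qty)=6
  paid: ids {7, 8, 17, 20} → MIN(amount)=6, COUNT(*)=4, MAX(qty)=8
  returned: ids {15, 19, 25} → MIN(amount)=41, COUNT(*)=3, MAX(qty)=3
  shipped: ids {14} → MIN(amount)=257, COUNT(*)=1, MAX(qty)=8

active | 22 | 2 | 6 ; paid | 6 | 4 | 8 ; returned | 41 | 3 | 3 ; shipped | 257 | 1 | 8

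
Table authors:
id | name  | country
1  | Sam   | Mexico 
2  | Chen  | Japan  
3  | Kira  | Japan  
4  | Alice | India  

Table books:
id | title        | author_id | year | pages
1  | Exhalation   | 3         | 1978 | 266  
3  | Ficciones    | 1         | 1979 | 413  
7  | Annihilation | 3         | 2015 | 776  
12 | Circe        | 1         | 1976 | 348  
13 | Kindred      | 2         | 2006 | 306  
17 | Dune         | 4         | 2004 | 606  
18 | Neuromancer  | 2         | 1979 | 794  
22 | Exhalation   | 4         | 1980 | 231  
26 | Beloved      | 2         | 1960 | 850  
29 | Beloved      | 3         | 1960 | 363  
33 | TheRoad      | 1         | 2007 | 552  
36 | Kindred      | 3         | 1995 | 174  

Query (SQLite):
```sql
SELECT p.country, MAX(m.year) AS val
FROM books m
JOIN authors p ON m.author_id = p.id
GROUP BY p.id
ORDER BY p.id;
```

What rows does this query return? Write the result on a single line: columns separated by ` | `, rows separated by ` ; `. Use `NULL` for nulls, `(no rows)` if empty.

Join each books row to its authors via author_id.
Group joined rows by authors.id; compute MAX(m.year) per group.
  1: ids {3, 12, 33} → MAX(m.year)=2007
  2: ids {13, 18, 26} → MAX(m.year)=2006
  3: ids {1, 7, 29, 36} → MAX(m.year)=2015
  4: ids {17, 22} → MAX(m.year)=2004

Mexico | 2007 ; Japan | 2006 ; Japan | 2015 ; India | 2004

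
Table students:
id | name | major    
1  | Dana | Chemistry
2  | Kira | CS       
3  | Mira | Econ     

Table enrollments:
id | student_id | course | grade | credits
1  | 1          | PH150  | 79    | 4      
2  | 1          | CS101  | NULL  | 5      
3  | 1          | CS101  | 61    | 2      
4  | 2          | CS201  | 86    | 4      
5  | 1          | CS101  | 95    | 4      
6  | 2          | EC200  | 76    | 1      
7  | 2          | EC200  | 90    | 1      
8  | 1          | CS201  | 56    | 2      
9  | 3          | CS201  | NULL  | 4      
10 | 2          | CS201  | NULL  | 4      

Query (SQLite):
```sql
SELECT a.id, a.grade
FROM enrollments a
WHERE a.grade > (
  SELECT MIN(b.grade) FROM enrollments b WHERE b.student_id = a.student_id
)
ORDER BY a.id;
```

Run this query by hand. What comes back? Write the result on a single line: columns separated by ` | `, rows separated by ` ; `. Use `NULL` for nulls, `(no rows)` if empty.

1 | 79 ; 3 | 61 ; 4 | 86 ; 5 | 95 ; 7 | 90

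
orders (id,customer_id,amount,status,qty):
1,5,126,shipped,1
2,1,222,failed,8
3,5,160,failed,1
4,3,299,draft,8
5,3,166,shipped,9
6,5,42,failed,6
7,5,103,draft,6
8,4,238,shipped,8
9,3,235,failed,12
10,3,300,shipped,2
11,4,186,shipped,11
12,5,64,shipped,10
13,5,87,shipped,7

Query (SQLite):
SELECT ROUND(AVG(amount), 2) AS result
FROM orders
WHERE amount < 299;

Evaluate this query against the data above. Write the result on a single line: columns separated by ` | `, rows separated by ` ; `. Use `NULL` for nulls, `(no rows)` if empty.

Rows where amount < 299 → amount values: [126, 222, 160, 166, 42, 103, 238, 235, 186, 64, 87].
AVG = 1629 / 11 (rounded to 2 dp).

148.09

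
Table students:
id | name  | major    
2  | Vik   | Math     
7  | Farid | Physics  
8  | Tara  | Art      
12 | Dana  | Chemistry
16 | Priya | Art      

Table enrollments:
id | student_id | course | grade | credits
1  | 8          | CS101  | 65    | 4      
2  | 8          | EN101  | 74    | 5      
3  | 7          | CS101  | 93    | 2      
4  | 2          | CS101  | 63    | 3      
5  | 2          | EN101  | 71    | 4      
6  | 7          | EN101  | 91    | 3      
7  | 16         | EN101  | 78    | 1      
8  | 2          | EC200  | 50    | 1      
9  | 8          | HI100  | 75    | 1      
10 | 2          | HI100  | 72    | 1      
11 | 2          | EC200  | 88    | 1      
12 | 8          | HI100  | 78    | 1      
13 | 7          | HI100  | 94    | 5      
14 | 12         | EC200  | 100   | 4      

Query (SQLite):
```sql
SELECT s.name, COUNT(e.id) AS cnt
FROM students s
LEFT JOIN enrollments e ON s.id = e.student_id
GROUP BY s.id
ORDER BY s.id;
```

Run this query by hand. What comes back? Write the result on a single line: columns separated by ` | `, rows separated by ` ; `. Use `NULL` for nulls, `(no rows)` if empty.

LEFT JOIN keeps every students row; unmatched ones get NULL for enrollments columns.
Group by students.id and compute COUNT(e.id). COUNT(col) of an all-NULL group is 0.
  2: ids {4, 5, 8, 10, 11} → COUNT(e.id)=5
  7: ids {3, 6, 13} → COUNT(e.id)=3
  8: ids {1, 2, 9, 12} → COUNT(e.id)=4
  12: ids {14} → COUNT(e.id)=1
  16: ids {7} → COUNT(e.id)=1

Vik | 5 ; Farid | 3 ; Tara | 4 ; Dana | 1 ; Priya | 1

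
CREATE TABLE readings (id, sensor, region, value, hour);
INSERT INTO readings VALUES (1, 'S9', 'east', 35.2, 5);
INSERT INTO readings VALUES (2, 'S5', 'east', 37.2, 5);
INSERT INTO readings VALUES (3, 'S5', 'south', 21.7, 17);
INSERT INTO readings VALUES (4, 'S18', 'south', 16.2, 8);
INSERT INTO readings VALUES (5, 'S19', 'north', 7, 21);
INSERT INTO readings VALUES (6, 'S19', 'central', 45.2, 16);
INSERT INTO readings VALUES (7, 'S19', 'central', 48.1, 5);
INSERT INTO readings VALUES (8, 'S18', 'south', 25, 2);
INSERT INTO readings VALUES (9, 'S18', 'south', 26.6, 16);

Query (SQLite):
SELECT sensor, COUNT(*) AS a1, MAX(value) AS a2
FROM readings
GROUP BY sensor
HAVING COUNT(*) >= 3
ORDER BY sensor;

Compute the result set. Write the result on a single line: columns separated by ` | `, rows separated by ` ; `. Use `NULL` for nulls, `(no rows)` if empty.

S18 | 3 | 26.6 ; S19 | 3 | 48.1

Group readings by sensor.
Per group compute: COUNT(*), MAX(value).
HAVING: drop groups with fewer than 3 rows.
  S18: ids {4, 8, 9} → COUNT(*)=3, MAX(value)=26.6
  S19: ids {5, 6, 7} → COUNT(*)=3, MAX(value)=48.1
  S5: ids {2, 3} → COUNT(*)=2, MAX(value)=37.2
  S9: ids {1} → COUNT(*)=1, MAX(value)=35.2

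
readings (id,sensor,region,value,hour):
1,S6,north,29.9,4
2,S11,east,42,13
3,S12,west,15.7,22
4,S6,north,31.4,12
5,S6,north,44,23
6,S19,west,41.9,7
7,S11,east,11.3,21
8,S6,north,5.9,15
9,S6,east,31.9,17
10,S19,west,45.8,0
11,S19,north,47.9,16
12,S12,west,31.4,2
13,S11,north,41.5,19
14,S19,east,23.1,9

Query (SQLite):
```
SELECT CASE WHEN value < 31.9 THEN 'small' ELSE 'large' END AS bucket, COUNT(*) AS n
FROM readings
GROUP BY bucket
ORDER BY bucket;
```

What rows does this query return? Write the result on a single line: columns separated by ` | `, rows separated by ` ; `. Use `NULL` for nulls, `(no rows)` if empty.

Bucket rows by value < 31.9 → 'small' else 'large'; count each bucket.

large | 7 ; small | 7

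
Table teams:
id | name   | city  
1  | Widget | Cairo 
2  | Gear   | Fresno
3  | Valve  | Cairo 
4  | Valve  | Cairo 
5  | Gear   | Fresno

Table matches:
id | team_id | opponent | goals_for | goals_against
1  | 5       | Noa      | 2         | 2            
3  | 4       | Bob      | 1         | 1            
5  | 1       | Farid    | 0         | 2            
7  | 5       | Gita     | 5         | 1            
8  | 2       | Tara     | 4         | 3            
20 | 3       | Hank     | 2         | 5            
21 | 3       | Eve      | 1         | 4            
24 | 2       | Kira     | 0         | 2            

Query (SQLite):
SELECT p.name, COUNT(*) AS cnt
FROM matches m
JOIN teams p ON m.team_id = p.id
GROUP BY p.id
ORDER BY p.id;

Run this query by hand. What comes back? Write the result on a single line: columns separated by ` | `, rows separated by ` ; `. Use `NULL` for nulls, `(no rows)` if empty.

Widget | 1 ; Gear | 2 ; Valve | 2 ; Valve | 1 ; Gear | 2

Join each matches row to its teams via team_id.
Group joined rows by teams.id; compute COUNT(*) per group.
  1: ids {5} → COUNT(*)=1
  2: ids {8, 24} → COUNT(*)=2
  3: ids {20, 21} → COUNT(*)=2
  4: ids {3} → COUNT(*)=1
  5: ids {1, 7} → COUNT(*)=2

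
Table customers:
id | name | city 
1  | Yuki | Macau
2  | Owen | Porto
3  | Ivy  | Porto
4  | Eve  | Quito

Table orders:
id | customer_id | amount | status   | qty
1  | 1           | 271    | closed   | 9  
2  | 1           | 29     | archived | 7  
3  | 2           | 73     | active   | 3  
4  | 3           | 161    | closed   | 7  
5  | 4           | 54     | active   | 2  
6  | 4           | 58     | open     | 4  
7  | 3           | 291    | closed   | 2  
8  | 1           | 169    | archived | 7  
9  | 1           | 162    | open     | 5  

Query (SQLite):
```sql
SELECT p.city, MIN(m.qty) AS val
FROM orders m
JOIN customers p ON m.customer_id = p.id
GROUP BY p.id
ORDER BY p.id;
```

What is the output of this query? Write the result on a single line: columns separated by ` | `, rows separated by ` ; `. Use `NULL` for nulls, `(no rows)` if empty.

Macau | 5 ; Porto | 3 ; Porto | 2 ; Quito | 2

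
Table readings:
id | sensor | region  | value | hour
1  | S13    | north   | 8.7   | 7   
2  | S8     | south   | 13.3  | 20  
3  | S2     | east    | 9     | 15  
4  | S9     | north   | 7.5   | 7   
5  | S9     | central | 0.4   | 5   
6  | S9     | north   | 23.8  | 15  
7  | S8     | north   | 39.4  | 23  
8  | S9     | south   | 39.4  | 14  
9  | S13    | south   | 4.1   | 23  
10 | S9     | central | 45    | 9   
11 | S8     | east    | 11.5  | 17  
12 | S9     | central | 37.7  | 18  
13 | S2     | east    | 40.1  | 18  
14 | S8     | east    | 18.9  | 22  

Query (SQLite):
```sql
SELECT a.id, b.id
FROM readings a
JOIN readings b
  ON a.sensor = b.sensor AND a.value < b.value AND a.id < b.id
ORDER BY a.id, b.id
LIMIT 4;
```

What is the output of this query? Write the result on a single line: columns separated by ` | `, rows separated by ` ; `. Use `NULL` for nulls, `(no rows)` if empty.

Pairs (a,b) with same sensor, a.value < b.value, a.id < b.id.
sensor groups: S13:{1,9} S2:{3,13} S8:{2,7,11,14} S9:{4,5,6,8,10,12}
Ordered by (a.id, b.id); first 4.

2 | 7 ; 2 | 14 ; 3 | 13 ; 4 | 6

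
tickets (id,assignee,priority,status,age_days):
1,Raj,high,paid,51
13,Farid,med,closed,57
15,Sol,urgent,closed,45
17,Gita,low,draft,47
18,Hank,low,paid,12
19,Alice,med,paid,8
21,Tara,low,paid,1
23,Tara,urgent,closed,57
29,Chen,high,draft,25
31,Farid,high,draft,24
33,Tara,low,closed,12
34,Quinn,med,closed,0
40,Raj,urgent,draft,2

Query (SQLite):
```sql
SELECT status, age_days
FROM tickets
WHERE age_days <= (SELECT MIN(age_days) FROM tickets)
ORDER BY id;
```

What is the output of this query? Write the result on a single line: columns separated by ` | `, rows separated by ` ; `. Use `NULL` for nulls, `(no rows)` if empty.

closed | 0

Scalar subquery: MIN(age_days) over all tickets rows = 0.
Keep rows where age_days <= that value.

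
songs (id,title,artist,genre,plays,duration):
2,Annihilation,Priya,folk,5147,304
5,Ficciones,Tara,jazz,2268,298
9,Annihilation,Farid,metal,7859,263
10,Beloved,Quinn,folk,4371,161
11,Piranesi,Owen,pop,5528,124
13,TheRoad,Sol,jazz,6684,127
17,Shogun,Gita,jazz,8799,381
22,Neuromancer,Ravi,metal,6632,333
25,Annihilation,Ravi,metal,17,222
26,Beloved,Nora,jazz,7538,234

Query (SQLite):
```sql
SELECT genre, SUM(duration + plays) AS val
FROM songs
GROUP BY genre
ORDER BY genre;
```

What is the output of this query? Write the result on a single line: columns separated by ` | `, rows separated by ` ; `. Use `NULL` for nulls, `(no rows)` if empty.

folk | 9983 ; jazz | 26329 ; metal | 15326 ; pop | 5652

For each row compute duration + plays.
Group by genre; take SUM of the expression per group.
  folk: ids {2, 10} → SUM(duration + plays)=9983
  jazz: ids {5, 13, 17, 26} → SUM(duration + plays)=26329
  metal: ids {9, 22, 25} → SUM(duration + plays)=15326
  pop: ids {11} → SUM(duration + plays)=5652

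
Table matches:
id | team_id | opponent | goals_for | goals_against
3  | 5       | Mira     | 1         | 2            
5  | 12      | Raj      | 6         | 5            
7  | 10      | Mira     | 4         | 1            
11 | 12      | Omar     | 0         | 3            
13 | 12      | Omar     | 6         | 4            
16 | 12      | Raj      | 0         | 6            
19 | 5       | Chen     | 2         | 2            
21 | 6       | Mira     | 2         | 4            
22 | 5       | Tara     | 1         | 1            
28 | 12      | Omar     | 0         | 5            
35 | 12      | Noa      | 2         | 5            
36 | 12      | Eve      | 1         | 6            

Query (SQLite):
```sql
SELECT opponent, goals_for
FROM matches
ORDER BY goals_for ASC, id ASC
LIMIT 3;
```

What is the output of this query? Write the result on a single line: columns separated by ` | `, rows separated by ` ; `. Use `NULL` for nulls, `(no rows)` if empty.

Omar | 0 ; Raj | 0 ; Omar | 0

Sort by goals_for asc, tiebreak id asc: (0, id=11), (0, id=16), (0, id=28), (1, id=3), (1, id=22), (1, id=36) …. Take first 3.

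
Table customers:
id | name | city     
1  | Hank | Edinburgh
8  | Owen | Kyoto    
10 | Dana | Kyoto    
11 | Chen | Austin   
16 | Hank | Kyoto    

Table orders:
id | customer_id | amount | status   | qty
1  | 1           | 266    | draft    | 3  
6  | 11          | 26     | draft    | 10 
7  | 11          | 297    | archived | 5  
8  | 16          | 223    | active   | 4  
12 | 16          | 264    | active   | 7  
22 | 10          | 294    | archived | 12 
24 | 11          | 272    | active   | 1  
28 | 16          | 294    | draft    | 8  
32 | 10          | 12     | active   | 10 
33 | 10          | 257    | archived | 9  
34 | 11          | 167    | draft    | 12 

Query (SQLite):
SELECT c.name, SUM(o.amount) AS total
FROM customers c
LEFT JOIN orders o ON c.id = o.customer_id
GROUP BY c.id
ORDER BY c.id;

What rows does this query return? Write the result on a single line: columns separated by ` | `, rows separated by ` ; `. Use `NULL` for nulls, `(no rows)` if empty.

LEFT JOIN keeps every customers row; unmatched ones get NULL for orders columns.
Group by customers.id and compute SUM(o.amount). SUM over an all-NULL group is NULL.
  1: ids {1} → SUM(o.amount)=266
  8: ids {—} → SUM(o.amount)=NULL
  10: ids {22, 32, 33} → SUM(o.amount)=563
  11: ids {6, 7, 24, 34} → SUM(o.amount)=762
  16: ids {8, 12, 28} → SUM(o.amount)=781

Hank | 266 ; Owen | NULL ; Dana | 563 ; Chen | 762 ; Hank | 781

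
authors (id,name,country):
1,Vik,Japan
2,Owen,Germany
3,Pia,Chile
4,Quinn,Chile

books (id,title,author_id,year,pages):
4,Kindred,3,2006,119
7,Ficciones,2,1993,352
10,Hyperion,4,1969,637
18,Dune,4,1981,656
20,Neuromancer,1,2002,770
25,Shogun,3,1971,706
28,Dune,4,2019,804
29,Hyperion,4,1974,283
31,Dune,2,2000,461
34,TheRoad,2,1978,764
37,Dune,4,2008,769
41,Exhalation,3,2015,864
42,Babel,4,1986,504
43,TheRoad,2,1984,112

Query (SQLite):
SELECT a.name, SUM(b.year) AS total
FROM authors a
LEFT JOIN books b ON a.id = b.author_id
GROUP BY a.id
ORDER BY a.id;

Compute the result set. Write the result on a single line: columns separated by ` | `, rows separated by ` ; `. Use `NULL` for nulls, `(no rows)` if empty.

Vik | 2002 ; Owen | 7955 ; Pia | 5992 ; Quinn | 11937

LEFT JOIN keeps every authors row; unmatched ones get NULL for books columns.
Group by authors.id and compute SUM(b.year). SUM over an all-NULL group is NULL.
  1: ids {20} → SUM(b.year)=2002
  2: ids {7, 31, 34, 43} → SUM(b.year)=7955
  3: ids {4, 25, 41} → SUM(b.year)=5992
  4: ids {10, 18, 28, 29, 37, 42} → SUM(b.year)=11937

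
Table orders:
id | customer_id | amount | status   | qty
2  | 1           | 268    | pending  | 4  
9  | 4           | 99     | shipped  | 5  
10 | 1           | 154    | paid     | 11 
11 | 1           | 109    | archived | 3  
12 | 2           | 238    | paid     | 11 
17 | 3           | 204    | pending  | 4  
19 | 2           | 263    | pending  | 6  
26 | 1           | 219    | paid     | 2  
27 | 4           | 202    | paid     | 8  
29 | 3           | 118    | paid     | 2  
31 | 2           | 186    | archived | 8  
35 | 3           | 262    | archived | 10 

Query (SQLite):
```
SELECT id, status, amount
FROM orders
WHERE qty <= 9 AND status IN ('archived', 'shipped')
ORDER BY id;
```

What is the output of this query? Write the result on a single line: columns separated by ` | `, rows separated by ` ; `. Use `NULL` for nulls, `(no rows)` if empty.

9 | shipped | 99 ; 11 | archived | 109 ; 31 | archived | 186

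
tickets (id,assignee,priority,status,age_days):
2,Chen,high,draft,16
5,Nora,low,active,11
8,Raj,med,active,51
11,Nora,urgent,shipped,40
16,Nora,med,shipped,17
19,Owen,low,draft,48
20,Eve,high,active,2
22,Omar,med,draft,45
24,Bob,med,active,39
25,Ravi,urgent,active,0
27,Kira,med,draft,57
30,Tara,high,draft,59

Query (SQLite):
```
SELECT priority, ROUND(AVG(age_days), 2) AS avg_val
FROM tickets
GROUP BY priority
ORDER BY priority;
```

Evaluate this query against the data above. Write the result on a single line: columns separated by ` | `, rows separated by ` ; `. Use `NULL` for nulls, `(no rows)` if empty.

high | 25.67 ; low | 29.5 ; med | 41.8 ; urgent | 20

Partition tickets by priority; compute ROUND(AVG(age_days), 2) within each group.
  high: ids {2, 20, 30} → ROUND(AVG(age_days), 2)=25.67
  low: ids {5, 19} → ROUND(AVG(age_days), 2)=29.5
  med: ids {8, 16, 22, 24, 27} → ROUND(AVG(age_days), 2)=41.8
  urgent: ids {11, 25} → ROUND(AVG(age_days), 2)=20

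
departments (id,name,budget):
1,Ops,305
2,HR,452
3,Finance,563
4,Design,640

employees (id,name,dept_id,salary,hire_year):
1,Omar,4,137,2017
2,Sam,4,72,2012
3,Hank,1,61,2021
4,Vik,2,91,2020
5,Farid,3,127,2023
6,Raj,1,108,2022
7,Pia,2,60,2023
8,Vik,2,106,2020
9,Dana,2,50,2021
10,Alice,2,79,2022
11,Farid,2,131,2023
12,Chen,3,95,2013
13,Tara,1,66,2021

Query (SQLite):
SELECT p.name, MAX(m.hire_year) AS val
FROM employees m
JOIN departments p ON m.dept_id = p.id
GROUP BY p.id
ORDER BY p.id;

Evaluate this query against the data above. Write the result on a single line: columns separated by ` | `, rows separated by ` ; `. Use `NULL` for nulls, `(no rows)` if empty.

Ops | 2022 ; HR | 2023 ; Finance | 2023 ; Design | 2017

Join each employees row to its departments via dept_id.
Group joined rows by departments.id; compute MAX(m.hire_year) per group.
  1: ids {3, 6, 13} → MAX(m.hire_year)=2022
  2: ids {4, 7, 8, 9, 10, 11} → MAX(m.hire_year)=2023
  3: ids {5, 12} → MAX(m.hire_year)=2023
  4: ids {1, 2} → MAX(m.hire_year)=2017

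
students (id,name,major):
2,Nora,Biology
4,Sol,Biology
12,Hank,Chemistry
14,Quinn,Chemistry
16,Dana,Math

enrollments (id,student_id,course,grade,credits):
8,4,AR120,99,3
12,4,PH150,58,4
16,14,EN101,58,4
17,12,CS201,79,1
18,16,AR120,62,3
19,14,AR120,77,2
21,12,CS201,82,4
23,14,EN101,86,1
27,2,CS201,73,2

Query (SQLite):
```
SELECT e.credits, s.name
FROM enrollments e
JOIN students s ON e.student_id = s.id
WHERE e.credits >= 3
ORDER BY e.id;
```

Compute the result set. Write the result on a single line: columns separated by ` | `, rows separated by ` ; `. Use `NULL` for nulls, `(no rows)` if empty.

Each enrollments row matches the students row where student_id = students.id.
Then keep rows with e.credits >= 3.

3 | Sol ; 4 | Sol ; 4 | Quinn ; 3 | Dana ; 4 | Hank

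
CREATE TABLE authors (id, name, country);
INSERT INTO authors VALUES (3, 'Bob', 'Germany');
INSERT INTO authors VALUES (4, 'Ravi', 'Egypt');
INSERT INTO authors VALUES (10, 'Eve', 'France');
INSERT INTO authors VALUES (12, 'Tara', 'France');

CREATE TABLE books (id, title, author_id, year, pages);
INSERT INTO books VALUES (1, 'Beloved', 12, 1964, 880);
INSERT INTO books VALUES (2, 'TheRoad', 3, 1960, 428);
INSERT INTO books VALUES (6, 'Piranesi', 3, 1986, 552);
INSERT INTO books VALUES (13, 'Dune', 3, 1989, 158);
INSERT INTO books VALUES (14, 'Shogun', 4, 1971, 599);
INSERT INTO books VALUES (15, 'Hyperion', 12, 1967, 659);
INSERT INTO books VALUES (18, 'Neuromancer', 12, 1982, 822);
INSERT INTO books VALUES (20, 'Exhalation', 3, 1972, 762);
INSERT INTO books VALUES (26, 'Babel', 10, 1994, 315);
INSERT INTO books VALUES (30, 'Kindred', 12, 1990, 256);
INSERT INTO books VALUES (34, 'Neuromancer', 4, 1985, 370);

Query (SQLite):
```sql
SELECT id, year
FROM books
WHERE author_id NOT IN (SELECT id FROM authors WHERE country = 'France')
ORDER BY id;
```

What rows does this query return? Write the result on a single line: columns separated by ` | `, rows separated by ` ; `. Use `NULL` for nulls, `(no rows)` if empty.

Inner query: authors.id where country = 'France'.
Outer: keep books rows whose author_id is not in that set.
Inner query → {10, 12}

2 | 1960 ; 6 | 1986 ; 13 | 1989 ; 14 | 1971 ; 20 | 1972 ; 34 | 1985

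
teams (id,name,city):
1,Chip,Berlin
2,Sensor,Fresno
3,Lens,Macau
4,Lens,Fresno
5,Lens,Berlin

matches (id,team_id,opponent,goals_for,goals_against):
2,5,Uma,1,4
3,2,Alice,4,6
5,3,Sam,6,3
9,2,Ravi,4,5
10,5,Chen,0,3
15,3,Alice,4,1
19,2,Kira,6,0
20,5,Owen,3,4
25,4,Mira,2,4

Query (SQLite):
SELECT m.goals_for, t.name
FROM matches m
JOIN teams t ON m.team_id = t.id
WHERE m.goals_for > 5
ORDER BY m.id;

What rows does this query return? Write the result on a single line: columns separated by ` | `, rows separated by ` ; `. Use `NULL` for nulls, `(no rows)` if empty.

6 | Lens ; 6 | Sensor

Each matches row matches the teams row where team_id = teams.id.
Then keep rows with m.goals_for > 5.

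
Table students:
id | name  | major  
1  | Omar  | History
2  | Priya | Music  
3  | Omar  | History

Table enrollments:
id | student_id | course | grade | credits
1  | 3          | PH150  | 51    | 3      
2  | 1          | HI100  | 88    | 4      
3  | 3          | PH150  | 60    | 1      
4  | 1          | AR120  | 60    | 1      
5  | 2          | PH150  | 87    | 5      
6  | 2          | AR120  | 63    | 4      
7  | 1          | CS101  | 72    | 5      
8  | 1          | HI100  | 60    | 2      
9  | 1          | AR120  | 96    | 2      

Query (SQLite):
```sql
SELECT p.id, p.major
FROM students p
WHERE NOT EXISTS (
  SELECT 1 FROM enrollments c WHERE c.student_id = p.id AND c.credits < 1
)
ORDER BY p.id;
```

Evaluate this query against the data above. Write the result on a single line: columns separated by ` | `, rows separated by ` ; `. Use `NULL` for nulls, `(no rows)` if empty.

1 | History ; 2 | Music ; 3 | History

For each students row, check whether any enrollments with matching student_id has credits < 1.
Keep rows where that is false.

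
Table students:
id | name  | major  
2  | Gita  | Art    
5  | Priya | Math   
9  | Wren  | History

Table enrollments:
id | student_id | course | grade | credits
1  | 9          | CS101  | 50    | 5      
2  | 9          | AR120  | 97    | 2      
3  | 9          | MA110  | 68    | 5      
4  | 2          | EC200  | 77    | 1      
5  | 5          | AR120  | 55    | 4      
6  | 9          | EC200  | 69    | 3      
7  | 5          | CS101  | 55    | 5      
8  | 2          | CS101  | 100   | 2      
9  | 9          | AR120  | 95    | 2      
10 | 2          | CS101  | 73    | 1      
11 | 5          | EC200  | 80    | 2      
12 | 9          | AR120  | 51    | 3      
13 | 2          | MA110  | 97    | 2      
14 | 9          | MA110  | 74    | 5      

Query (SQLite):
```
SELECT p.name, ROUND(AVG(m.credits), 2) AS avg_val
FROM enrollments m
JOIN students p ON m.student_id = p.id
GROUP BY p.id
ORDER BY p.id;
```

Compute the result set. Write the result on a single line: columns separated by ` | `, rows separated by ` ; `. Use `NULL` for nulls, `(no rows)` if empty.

Gita | 1.5 ; Priya | 3.67 ; Wren | 3.57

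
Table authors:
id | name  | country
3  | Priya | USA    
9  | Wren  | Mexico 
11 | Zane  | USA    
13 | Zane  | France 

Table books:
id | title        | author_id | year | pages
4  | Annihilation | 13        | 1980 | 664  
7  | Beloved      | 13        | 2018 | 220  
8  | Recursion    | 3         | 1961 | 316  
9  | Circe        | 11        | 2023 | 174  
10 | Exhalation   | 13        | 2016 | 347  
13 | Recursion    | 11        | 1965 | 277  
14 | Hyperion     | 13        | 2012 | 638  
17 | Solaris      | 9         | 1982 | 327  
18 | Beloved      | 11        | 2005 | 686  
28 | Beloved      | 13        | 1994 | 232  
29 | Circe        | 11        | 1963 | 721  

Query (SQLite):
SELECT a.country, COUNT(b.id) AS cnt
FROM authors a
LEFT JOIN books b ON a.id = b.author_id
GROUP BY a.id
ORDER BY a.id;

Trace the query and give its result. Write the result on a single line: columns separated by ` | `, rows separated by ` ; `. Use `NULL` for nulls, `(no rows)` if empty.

LEFT JOIN keeps every authors row; unmatched ones get NULL for books columns.
Group by authors.id and compute COUNT(b.id). COUNT(col) of an all-NULL group is 0.
  3: ids {8} → COUNT(b.id)=1
  9: ids {17} → COUNT(b.id)=1
  11: ids {9, 13, 18, 29} → COUNT(b.id)=4
  13: ids {4, 7, 10, 14, 28} → COUNT(b.id)=5

USA | 1 ; Mexico | 1 ; USA | 4 ; France | 5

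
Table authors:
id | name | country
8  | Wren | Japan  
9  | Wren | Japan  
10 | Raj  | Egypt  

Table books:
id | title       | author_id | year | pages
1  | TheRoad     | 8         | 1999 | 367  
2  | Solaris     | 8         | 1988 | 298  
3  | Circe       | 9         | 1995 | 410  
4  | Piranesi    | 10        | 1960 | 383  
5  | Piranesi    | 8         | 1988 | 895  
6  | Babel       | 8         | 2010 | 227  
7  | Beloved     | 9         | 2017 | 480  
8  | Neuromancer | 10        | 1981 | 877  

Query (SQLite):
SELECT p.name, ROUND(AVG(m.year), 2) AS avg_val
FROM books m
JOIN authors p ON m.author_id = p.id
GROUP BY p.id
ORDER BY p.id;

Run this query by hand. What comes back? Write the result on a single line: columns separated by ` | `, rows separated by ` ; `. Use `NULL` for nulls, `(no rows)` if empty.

Wren | 1996.25 ; Wren | 2006 ; Raj | 1970.5

Join each books row to its authors via author_id.
Group joined rows by authors.id; compute ROUND(AVG(m.year), 2) per group.
  8: ids {1, 2, 5, 6} → ROUND(AVG(m.year), 2)=1996.25
  9: ids {3, 7} → ROUND(AVG(m.year), 2)=2006
  10: ids {4, 8} → ROUND(AVG(m.year), 2)=1970.5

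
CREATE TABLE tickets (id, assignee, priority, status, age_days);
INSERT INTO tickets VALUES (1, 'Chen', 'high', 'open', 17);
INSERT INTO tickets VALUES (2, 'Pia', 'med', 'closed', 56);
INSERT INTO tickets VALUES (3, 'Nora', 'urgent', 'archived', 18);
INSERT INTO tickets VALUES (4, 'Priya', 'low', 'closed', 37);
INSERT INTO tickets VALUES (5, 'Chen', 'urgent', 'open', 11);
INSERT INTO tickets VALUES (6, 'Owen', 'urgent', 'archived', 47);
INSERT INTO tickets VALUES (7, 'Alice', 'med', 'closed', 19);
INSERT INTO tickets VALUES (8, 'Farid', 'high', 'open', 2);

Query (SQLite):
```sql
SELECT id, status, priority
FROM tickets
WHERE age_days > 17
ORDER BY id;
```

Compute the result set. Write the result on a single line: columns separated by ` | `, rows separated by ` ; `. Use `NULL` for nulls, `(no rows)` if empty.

age_days > 17: ids {2, 3, 4, 6, 7}

2 | closed | med ; 3 | archived | urgent ; 4 | closed | low ; 6 | archived | urgent ; 7 | closed | med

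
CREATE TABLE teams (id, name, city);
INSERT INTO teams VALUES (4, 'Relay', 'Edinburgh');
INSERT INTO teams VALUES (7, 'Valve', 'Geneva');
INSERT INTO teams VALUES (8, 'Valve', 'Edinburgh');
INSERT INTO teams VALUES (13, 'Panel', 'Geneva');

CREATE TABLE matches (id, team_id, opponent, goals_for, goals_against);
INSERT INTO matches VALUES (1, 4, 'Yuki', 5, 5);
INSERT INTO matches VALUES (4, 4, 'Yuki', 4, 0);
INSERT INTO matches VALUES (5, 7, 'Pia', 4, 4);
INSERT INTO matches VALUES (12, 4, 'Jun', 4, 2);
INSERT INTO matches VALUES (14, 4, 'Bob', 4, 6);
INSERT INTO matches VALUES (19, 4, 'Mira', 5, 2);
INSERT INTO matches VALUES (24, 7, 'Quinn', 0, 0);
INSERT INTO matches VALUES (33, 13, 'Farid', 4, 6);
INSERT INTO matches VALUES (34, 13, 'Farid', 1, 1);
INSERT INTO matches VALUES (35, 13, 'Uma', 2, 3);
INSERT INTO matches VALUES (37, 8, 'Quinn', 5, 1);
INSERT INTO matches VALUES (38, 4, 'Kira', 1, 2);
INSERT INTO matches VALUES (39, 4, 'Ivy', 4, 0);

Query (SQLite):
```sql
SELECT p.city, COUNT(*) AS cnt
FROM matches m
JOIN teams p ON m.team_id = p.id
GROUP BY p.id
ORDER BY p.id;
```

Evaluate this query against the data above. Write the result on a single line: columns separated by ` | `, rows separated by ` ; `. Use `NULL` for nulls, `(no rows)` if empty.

Edinburgh | 7 ; Geneva | 2 ; Edinburgh | 1 ; Geneva | 3

Join each matches row to its teams via team_id.
Group joined rows by teams.id; compute COUNT(*) per group.
  4: ids {1, 4, 12, 14, 19, 38, 39} → COUNT(*)=7
  7: ids {5, 24} → COUNT(*)=2
  8: ids {37} → COUNT(*)=1
  13: ids {33, 34, 35} → COUNT(*)=3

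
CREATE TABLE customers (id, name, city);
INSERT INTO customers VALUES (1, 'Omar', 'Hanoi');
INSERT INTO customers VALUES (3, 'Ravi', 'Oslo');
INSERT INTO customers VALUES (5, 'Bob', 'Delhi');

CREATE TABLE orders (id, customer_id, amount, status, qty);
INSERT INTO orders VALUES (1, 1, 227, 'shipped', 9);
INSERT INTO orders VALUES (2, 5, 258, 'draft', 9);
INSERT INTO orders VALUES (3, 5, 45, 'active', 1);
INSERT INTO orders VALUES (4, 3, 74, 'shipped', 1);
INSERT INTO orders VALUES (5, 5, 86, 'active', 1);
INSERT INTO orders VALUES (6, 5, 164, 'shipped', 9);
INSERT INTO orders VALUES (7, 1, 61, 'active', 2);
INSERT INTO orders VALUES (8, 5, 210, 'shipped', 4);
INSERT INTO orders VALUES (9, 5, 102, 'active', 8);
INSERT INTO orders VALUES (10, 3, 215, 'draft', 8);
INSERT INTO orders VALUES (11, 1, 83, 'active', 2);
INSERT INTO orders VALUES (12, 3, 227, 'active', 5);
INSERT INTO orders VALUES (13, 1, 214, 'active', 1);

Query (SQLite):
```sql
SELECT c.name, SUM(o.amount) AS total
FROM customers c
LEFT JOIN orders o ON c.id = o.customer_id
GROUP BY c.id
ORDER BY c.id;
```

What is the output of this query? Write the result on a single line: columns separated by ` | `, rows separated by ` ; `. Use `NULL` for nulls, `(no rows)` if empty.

Omar | 585 ; Ravi | 516 ; Bob | 865

LEFT JOIN keeps every customers row; unmatched ones get NULL for orders columns.
Group by customers.id and compute SUM(o.amount). SUM over an all-NULL group is NULL.
  1: ids {1, 7, 11, 13} → SUM(o.amount)=585
  3: ids {4, 10, 12} → SUM(o.amount)=516
  5: ids {2, 3, 5, 6, 8, 9} → SUM(o.amount)=865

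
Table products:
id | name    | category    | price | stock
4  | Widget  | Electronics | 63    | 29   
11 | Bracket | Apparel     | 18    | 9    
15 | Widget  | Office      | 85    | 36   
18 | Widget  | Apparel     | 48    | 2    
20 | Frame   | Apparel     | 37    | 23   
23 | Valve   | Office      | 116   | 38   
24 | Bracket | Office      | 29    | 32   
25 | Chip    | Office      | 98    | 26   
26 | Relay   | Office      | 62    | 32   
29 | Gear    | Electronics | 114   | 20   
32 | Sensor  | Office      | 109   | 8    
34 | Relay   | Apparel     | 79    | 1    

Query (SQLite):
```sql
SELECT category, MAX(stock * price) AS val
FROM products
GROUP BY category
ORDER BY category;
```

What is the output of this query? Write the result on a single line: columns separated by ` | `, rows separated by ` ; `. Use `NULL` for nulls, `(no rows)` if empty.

Apparel | 851 ; Electronics | 2280 ; Office | 4408

For each row compute stock * price.
Group by category; take MAX of the expression per group.
  Apparel: ids {11, 18, 20, 34} → MAX(stock * price)=851
  Electronics: ids {4, 29} → MAX(stock * price)=2280
  Office: ids {15, 23, 24, 25, 26, 32} → MAX(stock * price)=4408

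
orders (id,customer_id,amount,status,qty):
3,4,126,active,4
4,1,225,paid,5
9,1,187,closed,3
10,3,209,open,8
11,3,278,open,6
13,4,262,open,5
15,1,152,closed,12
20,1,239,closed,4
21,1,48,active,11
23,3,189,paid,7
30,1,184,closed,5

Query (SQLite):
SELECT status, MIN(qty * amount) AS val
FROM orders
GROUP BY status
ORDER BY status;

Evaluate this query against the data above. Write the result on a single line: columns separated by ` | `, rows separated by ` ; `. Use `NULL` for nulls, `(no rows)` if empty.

active | 504 ; closed | 561 ; open | 1310 ; paid | 1125

For each row compute qty * amount.
Group by status; take MIN of the expression per group.
  active: ids {3, 21} → MIN(qty * amount)=504
  closed: ids {9, 15, 20, 30} → MIN(qty * amount)=561
  open: ids {10, 11, 13} → MIN(qty * amount)=1310
  paid: ids {4, 23} → MIN(qty * amount)=1125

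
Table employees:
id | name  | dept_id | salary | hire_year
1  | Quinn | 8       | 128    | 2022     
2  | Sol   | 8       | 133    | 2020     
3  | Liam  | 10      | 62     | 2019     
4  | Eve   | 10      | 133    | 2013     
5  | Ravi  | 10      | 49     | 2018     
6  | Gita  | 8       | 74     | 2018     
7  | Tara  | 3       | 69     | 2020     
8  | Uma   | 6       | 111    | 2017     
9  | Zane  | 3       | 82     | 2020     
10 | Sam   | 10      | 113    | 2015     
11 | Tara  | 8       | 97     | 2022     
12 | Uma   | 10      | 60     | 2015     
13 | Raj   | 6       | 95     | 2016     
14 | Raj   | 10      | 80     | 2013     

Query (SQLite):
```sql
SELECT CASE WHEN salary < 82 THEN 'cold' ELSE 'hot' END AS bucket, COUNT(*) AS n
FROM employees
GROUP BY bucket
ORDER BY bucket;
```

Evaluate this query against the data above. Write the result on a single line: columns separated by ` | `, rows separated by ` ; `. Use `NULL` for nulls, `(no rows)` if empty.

Bucket rows by salary < 82 → 'cold' else 'hot'; count each bucket.

cold | 6 ; hot | 8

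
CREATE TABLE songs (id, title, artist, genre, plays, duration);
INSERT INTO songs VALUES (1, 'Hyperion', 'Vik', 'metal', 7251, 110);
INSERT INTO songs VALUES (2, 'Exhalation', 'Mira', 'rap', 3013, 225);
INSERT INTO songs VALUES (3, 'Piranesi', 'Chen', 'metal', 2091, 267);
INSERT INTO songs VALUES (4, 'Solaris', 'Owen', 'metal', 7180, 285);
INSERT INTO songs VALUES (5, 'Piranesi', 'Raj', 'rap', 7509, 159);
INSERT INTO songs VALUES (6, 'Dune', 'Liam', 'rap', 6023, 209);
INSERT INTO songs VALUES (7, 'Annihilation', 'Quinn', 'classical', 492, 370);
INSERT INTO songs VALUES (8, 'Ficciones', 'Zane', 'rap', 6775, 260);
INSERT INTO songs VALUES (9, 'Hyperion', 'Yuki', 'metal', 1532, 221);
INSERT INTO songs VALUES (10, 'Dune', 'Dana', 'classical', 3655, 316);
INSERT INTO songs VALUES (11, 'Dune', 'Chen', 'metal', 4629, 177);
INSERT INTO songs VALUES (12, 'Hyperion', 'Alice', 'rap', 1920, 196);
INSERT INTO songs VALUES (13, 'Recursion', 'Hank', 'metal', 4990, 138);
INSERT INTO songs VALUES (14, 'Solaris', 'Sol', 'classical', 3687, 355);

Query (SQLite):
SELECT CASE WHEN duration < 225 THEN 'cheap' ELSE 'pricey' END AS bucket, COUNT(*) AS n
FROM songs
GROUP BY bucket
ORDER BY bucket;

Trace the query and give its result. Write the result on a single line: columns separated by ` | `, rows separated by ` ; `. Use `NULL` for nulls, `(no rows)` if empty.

Bucket rows by duration < 225 → 'cheap' else 'pricey'; count each bucket.

cheap | 7 ; pricey | 7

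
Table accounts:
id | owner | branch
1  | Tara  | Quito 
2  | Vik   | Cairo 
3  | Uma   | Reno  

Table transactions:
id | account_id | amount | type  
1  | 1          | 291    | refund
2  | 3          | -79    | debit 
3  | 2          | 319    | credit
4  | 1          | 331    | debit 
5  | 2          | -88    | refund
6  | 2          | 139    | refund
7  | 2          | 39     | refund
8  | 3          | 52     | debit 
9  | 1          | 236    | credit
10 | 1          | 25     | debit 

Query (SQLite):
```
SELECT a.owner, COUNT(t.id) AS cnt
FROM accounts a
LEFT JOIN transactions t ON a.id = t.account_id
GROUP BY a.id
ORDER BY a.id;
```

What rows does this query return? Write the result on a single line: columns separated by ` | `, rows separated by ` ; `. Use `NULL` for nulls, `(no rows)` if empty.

Tara | 4 ; Vik | 4 ; Uma | 2

LEFT JOIN keeps every accounts row; unmatched ones get NULL for transactions columns.
Group by accounts.id and compute COUNT(t.id). COUNT(col) of an all-NULL group is 0.
  1: ids {1, 4, 9, 10} → COUNT(t.id)=4
  2: ids {3, 5, 6, 7} → COUNT(t.id)=4
  3: ids {2, 8} → COUNT(t.id)=2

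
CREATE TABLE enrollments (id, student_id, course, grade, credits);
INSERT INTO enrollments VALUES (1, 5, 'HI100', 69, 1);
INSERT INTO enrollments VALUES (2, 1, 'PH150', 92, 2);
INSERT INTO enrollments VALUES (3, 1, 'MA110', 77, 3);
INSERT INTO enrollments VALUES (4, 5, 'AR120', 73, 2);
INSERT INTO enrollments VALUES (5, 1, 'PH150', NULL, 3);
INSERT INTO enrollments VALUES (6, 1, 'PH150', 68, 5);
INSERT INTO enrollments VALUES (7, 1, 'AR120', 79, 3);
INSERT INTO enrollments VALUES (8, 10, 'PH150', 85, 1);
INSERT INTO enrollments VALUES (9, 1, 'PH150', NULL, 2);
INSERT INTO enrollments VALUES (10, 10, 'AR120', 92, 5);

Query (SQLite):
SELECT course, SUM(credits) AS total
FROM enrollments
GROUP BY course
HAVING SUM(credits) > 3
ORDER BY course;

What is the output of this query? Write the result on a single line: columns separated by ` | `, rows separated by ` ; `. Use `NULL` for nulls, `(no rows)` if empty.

Partition enrollments by course; compute SUM(credits) within each group.
HAVING: keep groups where SUM(credits) > 3.
  AR120: ids {4, 7, 10} → SUM(credits)=10
  HI100: ids {1} → SUM(credits)=1
  MA110: ids {3} → SUM(credits)=3
  PH150: ids {2, 5, 6, 8, 9} → SUM(credits)=13

AR120 | 10 ; PH150 | 13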